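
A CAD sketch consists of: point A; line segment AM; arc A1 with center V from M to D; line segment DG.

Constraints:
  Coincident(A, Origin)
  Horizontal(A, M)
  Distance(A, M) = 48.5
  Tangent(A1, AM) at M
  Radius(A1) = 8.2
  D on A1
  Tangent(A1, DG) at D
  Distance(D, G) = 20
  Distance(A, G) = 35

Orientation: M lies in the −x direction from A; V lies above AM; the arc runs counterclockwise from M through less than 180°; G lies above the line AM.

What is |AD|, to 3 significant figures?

42.2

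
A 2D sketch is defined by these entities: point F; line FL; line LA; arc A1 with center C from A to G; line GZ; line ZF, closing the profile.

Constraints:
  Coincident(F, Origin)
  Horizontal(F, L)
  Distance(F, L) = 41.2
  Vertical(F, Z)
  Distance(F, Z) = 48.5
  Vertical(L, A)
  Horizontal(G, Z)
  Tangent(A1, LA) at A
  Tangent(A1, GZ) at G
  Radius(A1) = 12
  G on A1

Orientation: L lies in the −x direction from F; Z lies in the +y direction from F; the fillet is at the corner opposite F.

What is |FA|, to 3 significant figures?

55.0

The virtual corner opposite F is at (-41.2, 48.5). Since A1 is tangent to LA there, CA ⟂ LA and A1 meets GZ tangentially, so CG is at right angles to GZ, with radius 12.0, so the center C sits 12.0 in from both sides at C = (-29.2, 36.5). That places the tangent points at A = (-41.2, 36.5) on LA and G = (-29.2, 48.5) on GZ. Then |FA| = |A − F| = 55.0.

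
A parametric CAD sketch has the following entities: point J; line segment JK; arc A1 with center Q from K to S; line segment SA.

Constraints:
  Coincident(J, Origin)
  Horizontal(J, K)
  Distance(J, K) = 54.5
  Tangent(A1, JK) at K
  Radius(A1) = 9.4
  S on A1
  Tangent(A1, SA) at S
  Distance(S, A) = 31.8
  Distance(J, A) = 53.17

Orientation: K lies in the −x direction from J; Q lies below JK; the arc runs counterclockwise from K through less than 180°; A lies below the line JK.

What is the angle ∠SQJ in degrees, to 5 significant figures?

142.25°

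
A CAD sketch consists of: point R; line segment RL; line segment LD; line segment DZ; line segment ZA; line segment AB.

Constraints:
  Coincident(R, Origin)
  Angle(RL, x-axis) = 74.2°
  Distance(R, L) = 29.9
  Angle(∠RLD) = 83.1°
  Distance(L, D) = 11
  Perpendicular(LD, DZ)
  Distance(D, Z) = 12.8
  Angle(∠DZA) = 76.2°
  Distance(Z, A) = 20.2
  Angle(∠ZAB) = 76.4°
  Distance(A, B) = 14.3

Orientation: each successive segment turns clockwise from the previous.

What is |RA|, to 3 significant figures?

24.9

R is at the origin; RL runs at 74.2° with length 29.9, so L = (8.14, 28.8). ∠RLD = 83.1° gives LD at -22.7° from the x-axis; with |LD| = 11.0, D = (18.3, 24.5). LD is perpendicular to DZ, so DZ runs at -113°; with |DZ| = 12.8, Z = (13.3, 12.7). ∠DZA = 76.2° gives ZA at 144° from the x-axis; with |ZA| = 20.2, A = (-2.89, 24.7). Then |RA| = |A − R| = 24.9.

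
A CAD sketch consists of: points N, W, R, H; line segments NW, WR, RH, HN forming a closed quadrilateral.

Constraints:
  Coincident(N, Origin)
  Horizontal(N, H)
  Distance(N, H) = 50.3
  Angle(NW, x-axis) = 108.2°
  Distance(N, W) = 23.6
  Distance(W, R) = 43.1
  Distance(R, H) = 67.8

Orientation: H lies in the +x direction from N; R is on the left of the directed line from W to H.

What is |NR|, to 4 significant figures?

60.73

Checks: |WR| = 43.10 ✓; |RH| = 67.80 ✓.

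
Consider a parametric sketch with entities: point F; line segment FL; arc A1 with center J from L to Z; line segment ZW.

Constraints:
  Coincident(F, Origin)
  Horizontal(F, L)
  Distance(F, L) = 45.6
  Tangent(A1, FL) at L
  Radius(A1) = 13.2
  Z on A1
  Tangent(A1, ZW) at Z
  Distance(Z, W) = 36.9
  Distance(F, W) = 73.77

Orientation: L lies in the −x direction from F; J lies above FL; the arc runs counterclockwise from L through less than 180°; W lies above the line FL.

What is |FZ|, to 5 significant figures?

39.472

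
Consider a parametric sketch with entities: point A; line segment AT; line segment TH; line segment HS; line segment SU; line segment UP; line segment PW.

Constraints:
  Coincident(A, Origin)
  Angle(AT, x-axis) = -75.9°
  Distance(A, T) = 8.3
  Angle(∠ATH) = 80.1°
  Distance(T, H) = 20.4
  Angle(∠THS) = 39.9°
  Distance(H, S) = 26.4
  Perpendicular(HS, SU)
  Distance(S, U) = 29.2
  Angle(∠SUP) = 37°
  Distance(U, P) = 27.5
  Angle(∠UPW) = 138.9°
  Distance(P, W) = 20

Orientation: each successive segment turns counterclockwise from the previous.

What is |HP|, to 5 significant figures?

12.223

HS ⟂ SU, so SU runs at -105.90°; with |SU| = 29.2, U = (-12.731, -20.603). ∠SUP = 37.0° gives UP at 37.100° from the x-axis; with |UP| = 27.5, P = (9.2023, -4.0146). Then |HP| = |P − H| = 12.223.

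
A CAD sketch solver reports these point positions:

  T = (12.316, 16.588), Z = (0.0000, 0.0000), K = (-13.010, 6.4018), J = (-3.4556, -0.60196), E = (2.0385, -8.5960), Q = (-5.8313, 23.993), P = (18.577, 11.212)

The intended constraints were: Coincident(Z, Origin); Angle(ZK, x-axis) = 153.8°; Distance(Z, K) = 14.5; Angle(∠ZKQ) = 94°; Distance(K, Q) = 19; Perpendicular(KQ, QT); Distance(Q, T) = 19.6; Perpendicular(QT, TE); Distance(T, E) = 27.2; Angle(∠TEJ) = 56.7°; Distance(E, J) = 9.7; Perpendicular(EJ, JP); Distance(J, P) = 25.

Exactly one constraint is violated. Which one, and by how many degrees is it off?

Perpendicular(EJ, JP) — off by 6.30°.

Z = (0.00, 0.00) ✓; ZK at 153.8° ✓; |ZK| = 14.50 ✓; ∠ZKQ = 94.00° ✓; |KQ| = 19.00 ✓; ∠(KQ, QT) = 90.00° ✓; |QT| = 19.60 ✓; ∠(QT, TE) = 90.00° ✓; |TE| = 27.20 ✓; ∠TEJ = 56.70° ✓; |EJ| = 9.700 ✓; ∠(EJ, JP) = 96.30° ✗; |JP| = 25.00 ✓.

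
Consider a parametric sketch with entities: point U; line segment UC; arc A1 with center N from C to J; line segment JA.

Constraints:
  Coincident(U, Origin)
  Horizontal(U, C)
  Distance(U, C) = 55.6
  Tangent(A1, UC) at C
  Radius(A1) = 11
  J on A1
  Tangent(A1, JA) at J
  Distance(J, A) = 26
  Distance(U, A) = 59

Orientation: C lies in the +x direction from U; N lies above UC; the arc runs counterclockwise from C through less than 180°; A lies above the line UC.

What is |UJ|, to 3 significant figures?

66.2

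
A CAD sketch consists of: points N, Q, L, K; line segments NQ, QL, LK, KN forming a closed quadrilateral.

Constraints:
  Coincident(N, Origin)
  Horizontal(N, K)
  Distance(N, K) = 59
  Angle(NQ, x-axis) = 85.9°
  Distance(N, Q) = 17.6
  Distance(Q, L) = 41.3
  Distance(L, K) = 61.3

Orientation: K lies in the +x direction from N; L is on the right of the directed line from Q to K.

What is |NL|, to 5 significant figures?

23.856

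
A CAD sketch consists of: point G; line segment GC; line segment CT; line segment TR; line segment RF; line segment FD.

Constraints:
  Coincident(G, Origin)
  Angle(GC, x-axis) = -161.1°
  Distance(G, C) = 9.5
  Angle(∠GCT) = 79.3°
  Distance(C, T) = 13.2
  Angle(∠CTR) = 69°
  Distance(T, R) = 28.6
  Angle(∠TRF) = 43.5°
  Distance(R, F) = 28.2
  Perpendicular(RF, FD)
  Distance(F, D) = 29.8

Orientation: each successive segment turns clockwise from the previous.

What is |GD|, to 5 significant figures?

26.927

∠TRF = 43.5° gives RF at -149.30° from the x-axis; with |RF| = 28.2, F = (-7.2291, -10.746). RF ⟂ FD, so FD runs at 120.70°; with |FD| = 29.8, D = (-22.443, 14.878). Then |GD| = |D − G| = 26.927.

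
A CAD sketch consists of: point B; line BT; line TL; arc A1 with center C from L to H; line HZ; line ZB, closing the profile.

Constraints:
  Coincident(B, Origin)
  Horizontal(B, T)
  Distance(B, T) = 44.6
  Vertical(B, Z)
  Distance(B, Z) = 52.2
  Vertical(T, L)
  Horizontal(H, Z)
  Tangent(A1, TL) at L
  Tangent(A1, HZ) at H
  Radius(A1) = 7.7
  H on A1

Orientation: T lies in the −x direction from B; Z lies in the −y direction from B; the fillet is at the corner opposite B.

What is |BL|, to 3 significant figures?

63.0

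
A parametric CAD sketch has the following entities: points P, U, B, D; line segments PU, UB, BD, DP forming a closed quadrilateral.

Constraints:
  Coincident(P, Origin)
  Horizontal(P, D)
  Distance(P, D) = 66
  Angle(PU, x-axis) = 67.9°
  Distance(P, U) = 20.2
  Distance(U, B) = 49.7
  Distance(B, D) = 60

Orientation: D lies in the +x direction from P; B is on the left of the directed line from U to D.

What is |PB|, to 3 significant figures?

68.9

Checks: |UB| = 49.70 ✓; |BD| = 60.00 ✓.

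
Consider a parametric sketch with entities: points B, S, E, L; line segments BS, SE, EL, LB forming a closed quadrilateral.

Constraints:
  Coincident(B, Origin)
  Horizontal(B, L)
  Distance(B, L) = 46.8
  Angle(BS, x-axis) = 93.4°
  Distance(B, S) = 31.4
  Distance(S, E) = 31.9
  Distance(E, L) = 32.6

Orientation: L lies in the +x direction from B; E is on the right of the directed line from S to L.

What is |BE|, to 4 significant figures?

14.96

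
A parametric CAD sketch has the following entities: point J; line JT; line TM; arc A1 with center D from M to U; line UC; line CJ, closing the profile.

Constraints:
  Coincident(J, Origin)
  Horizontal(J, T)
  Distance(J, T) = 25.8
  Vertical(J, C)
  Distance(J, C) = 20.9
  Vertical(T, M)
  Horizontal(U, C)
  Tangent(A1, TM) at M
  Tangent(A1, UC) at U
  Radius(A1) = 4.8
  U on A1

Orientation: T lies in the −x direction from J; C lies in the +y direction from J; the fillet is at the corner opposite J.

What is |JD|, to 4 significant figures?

26.46

J is at the origin; J and T share the same y with |JT| = 25.8 and T on the −x side, so T = (-25.80, 0.000). JC is vertical with |JC| = 20.9 and C on the +y side, so C = (0.000, 20.90). The virtual corner opposite J is at (-25.80, 20.90). Since A1 is tangent to TM there, DM ⟂ TM and the tangent condition forces DU to be normal to UC, with radius 4.8, so the center D sits 4.8 in from both sides at D = (-21.00, 16.10). Then |JD| = |D − J| = 26.46.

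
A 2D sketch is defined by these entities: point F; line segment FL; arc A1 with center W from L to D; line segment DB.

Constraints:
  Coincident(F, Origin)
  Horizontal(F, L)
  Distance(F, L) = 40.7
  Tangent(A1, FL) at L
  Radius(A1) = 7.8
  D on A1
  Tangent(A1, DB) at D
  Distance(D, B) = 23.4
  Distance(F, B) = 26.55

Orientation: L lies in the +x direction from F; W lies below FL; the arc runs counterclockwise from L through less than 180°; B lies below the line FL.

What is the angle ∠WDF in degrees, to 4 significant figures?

138.9°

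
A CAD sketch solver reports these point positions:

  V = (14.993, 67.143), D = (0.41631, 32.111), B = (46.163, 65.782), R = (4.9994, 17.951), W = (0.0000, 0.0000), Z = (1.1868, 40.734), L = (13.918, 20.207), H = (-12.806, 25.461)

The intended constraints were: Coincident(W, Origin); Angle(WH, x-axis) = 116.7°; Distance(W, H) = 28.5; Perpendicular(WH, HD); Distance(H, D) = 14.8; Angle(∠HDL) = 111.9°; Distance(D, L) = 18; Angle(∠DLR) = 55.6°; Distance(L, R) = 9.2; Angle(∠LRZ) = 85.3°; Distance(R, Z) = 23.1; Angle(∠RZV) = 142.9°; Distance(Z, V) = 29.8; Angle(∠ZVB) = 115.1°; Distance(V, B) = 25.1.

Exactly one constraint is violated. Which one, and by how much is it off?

Distance(V, B) = 25.1 — off by 6.10.

W = (0.00, 0.00) ✓; WH at 116.7° ✓; |WH| = 28.50 ✓; ∠(WH, HD) = 90.00° ✓; |HD| = 14.80 ✓; ∠HDL = 111.9° ✓; |DL| = 18.00 ✓; ∠DLR = 55.60° ✓; |LR| = 9.200 ✓; ∠LRZ = 85.30° ✓; |RZ| = 23.10 ✓; ∠RZV = 142.9° ✓; |ZV| = 29.80 ✓; ∠ZVB = 115.1° ✓; |VB| = 31.20 ✗.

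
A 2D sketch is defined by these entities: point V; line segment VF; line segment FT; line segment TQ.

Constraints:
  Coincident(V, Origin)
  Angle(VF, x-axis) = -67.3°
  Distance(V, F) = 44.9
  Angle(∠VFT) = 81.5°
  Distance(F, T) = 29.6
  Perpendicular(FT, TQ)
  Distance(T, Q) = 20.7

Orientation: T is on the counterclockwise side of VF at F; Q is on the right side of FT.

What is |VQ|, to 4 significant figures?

69.04

∠VFT = 81.5°, so FT runs at -67.3° + (180° − 81.5°) = 31.20° from the x-axis; with |FT| = 29.6, T = F + 29.6·(cos 31.20°, sin 31.20°) = (42.65, -26.09). FT ⟂ TQ; with |TQ| = 20.7 on the right of FT, Q = T + 20.7·(0.5180, -0.8554) = (53.37, -43.79). Then |VQ| = |Q − V| = 69.04.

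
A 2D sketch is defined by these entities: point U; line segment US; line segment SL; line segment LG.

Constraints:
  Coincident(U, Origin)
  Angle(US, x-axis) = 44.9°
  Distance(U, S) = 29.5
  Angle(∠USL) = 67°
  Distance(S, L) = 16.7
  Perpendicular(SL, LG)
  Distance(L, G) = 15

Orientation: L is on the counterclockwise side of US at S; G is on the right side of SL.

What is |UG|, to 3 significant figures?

42.5

U is at the origin; US runs at 44.9° with length 29.5, so S = 29.5·(cos 44.9°, sin 44.9°) = (20.9, 20.8). ∠USL = 67.0°, so SL runs at 44.9° + (180° − 67.0°) = 158° from the x-axis; with |SL| = 16.7, L = S + 16.7·(cos 158°, sin 158°) = (5.42, 27.1). The perpendicularity gives LG at right angles to SL; with |LG| = 15.0 on the right of SL, G = L + 15.0·(0.376, 0.927) = (11.1, 41.0). Then |UG| = |G − U| = 42.5.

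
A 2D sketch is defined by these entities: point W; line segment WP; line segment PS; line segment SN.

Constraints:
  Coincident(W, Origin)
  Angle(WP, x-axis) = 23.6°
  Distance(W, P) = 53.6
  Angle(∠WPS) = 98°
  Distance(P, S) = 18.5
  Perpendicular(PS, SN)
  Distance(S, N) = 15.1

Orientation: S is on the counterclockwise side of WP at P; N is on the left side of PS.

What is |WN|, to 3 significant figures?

46.0

W is at the origin; WP runs at 23.6° with length 53.6, so P = 53.6·(cos 23.6°, sin 23.6°) = (49.1, 21.5). ∠WPS = 98.0°, so PS runs at 23.6° + (180° − 98.0°) = 106° from the x-axis; with |PS| = 18.5, S = P + 18.5·(cos 106°, sin 106°) = (44.1, 39.3). PS is perpendicular to SN; with |SN| = 15.1 on the left of PS, N = S + 15.1·(-0.963, -0.269) = (29.6, 35.2). Then |WN| = |N − W| = 46.0.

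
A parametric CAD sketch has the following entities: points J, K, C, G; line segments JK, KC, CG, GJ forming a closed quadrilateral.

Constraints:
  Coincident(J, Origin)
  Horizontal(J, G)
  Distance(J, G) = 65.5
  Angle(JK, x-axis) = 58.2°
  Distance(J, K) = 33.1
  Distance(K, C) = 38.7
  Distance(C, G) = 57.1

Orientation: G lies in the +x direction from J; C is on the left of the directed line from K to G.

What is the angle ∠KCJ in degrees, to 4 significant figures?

7.663°

Checks: J = (0.00, 0.00) ✓; |KC| = 38.70 ✓; |CG| = 57.10 ✓.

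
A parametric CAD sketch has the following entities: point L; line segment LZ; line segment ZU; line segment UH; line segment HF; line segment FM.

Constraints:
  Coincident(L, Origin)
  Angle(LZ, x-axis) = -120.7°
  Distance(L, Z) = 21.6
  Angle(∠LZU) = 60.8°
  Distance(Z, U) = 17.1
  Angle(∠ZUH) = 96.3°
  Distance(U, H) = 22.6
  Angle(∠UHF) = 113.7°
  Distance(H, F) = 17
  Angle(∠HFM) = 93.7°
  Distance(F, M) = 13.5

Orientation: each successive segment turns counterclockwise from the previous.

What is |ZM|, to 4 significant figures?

19.91

L is at the origin; LZ runs at -120.7° with length 21.6, so Z = (-11.03, -18.57). ∠LZU = 60.8° gives ZU at -1.500° from the x-axis; with |ZU| = 17.1, U = (6.066, -19.02). ∠ZUH = 96.3° gives UH at 82.20° from the x-axis; with |UH| = 22.6, H = (9.134, 3.370). ∠UHF = 113.7° gives HF at 148.5° from the x-axis; with |HF| = 17.0, F = (-5.361, 12.25). ∠HFM = 93.7° gives FM at -125.2° from the x-axis; with |FM| = 13.5, M = (-13.14, 1.221). Then |ZM| = |M − Z| = 19.91.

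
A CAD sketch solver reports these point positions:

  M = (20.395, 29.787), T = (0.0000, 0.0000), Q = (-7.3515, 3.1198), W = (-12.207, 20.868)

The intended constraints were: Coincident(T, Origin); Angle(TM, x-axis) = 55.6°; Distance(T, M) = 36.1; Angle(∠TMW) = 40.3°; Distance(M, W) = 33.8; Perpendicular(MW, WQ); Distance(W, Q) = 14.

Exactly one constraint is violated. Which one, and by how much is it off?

Distance(W, Q) = 14 — off by 4.40.

T = (0.00, 0.00) ✓; TM at 55.60° ✓; |TM| = 36.10 ✓; ∠TMW = 40.30° ✓; |MW| = 33.80 ✓; ∠(MW, WQ) = 90.00° ✓; |WQ| = 18.40 ✗.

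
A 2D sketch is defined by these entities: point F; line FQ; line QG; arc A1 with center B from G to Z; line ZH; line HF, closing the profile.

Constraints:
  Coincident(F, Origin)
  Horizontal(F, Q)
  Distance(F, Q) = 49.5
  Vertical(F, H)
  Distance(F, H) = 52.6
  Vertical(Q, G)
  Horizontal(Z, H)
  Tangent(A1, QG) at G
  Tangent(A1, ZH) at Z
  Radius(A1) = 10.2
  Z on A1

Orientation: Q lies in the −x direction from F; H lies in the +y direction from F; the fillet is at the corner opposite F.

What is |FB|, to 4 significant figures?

57.81

FH is vertical with |FH| = 52.6 and H on the +y side, so H = (0.000, 52.60). The virtual corner opposite F is at (-49.50, 52.60). Since A1 is tangent to QG there, BG ⟂ QG and tangency of A1 to ZH means the radius BZ is perpendicular to ZH, with radius 10.2, so the center B sits 10.2 in from both sides at B = (-39.30, 42.40). Then |FB| = |B − F| = 57.81.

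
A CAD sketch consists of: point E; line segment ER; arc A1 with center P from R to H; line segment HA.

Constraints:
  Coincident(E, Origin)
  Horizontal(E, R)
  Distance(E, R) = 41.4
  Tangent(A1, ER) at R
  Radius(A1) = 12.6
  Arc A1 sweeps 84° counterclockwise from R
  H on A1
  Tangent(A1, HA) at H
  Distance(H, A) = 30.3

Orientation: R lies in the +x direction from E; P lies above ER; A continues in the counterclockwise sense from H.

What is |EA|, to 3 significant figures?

70.5

E is at the origin; ER is horizontal with |ER| = 41.4 and R on the +x side, so R = (41.4, 0.00). A1 meets ER tangentially, so PR is at right angles to ER, so P = R + (0, 12.6) = (41.4, 12.6). On A1, R sits at bearing -90° from P; an 84° counterclockwise sweep puts H at bearing -6°, so H = P + 12.6·(cos -6°, sin -6°) = (53.9, 11.3). Since A1 is tangent to HA there, PH ⟂ HA, so HA runs along (−sin -6°, cos -6°); with |HA| = 30.3, A = (57.1, 41.4). Then |EA| = |A − E| = 70.5.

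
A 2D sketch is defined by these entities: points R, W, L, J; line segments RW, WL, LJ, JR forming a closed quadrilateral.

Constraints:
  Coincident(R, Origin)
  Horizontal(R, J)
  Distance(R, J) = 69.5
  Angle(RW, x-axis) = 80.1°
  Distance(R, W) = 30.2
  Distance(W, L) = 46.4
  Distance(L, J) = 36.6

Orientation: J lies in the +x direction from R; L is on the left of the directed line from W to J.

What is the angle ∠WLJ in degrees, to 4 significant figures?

116.7°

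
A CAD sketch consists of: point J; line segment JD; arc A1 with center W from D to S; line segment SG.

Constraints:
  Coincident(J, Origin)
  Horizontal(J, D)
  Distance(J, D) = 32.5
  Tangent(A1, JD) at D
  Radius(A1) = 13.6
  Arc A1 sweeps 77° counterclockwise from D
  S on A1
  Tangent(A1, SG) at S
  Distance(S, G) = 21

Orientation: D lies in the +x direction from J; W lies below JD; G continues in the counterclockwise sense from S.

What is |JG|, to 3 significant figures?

34.2

J is at the origin; JD is horizontal with |JD| = 32.5 and D on the +x side, so D = (32.5, 0.00). Since A1 is tangent to JD there, WD ⟂ JD, so W = D + (0, -13.6) = (32.5, -13.6). On A1, D sits at bearing 90° from W; a 77° counterclockwise sweep puts S at bearing 167°, so S = W + 13.6·(cos 167°, sin 167°) = (19.2, -10.5). The tangent condition forces WS to be normal to SG, so SG runs along (−sin 167°, cos 167°); with |SG| = 21.0, G = (14.5, -31.0). Then |JG| = |G − J| = 34.2.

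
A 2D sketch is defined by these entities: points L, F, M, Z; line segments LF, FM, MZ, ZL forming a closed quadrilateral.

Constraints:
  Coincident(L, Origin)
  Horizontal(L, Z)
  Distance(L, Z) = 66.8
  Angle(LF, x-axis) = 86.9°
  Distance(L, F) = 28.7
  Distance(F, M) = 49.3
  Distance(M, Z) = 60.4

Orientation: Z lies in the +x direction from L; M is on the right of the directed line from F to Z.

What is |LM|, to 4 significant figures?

22.22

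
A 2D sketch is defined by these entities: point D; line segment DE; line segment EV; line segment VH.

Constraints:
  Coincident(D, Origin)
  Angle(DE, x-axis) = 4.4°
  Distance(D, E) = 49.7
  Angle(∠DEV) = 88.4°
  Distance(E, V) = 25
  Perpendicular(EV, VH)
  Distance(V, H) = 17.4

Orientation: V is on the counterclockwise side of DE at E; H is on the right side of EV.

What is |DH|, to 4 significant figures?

71.12

D is at the origin; DE runs at 4.4° with length 49.7, so E = 49.7·(cos 4.4°, sin 4.4°) = (49.55, 3.813). ∠DEV = 88.4°, so EV runs at 4.4° + (180° − 88.4°) = 96.00° from the x-axis; with |EV| = 25.0, V = E + 25.0·(cos 96.00°, sin 96.00°) = (46.94, 28.68). EV is perpendicular to VH; with |VH| = 17.4 on the right of EV, H = V + 17.4·(0.9945, 0.1045) = (64.24, 30.49). Then |DH| = |H − D| = 71.12.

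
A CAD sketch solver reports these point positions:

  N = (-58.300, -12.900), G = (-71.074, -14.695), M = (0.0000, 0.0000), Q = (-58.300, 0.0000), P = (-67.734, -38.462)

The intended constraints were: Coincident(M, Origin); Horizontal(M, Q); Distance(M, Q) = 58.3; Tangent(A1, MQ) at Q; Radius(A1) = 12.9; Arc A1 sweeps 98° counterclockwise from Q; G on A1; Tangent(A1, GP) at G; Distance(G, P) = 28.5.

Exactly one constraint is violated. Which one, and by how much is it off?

Distance(G, P) = 28.5 — off by 4.50.

M = (0.00, 0.00) ✓; M.y = 0.00, Q.y = 0.00 ✓; |MQ| = 58.30 ✓; ∠(NQ, QM) = 90.00° ✓; |NQ| = 12.90 ✓; bearing(N→G) − bearing(N→Q) = 98.00° ✓; |NG| = 12.90 ✓; ∠(NG, GP) = 90.00° ✓; |GP| = 24.00 ✗.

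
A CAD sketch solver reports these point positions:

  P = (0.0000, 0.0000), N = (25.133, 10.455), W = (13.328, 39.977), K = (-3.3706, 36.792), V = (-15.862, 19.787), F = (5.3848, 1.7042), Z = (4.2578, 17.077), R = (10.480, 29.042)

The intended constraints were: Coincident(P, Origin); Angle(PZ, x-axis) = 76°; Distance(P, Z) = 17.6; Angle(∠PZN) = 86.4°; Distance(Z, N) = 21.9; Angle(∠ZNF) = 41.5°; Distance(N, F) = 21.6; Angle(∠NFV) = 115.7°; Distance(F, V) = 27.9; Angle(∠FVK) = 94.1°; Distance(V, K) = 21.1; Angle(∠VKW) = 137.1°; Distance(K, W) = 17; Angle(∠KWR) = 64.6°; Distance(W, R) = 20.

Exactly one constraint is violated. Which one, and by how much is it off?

Distance(W, R) = 20 — off by 8.70.

P = (0.00, 0.00) ✓; PZ at 76.00° ✓; |PZ| = 17.60 ✓; ∠PZN = 86.40° ✓; |ZN| = 21.90 ✓; ∠ZNF = 41.50° ✓; |NF| = 21.60 ✓; ∠NFV = 115.7° ✓; |FV| = 27.90 ✓; ∠FVK = 94.10° ✓; |VK| = 21.10 ✓; ∠VKW = 137.1° ✓; |KW| = 17.00 ✓; ∠KWR = 64.60° ✓; |WR| = 11.30 ✗.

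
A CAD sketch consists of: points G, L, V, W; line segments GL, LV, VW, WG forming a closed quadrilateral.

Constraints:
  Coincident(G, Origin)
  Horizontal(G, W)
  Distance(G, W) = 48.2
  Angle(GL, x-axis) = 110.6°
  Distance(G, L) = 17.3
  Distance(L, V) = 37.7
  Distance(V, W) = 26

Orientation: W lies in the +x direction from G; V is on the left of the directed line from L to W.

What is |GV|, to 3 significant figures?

37.2

G is at the origin; G and W share the same y with |GW| = 48.2 and W in +x, so W = (48.2, 0). GL runs at 110.6° with |GL| = 17.3, so L = (-6.09, 16.2). V is determined by |LV| = 37.7 and |VW| = 26.0 together: it lies at the intersection of circle(L, 37.7) and circle(W, 26.0). With |LW| = 56.7, the foot of the radical line on LW is 34.9 from L and the perpendicular offset is √(37.7² − 34.9²) = 14.2. Taking the left-of-LW solution: V = (31.4, 19.9).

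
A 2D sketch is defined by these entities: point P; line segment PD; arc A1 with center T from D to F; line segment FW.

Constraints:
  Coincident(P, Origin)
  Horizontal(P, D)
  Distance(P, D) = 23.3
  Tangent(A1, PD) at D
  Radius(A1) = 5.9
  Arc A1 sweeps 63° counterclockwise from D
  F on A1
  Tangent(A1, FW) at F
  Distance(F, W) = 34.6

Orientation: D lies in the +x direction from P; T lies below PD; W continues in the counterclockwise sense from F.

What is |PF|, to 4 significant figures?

18.33

P is at the origin; P and D share the same y with |PD| = 23.3 and D on the +x side, so D = (23.30, 0.000). Tangency of A1 to PD means the radius TD is perpendicular to PD, so T = D + (0, -5.9) = (23.30, -5.900). On A1, D sits at bearing 90° from T; a 63° counterclockwise sweep puts F at bearing 153°, so F = T + 5.9·(cos 153°, sin 153°) = (18.04, -3.221). Then |PF| = |F − P| = 18.33.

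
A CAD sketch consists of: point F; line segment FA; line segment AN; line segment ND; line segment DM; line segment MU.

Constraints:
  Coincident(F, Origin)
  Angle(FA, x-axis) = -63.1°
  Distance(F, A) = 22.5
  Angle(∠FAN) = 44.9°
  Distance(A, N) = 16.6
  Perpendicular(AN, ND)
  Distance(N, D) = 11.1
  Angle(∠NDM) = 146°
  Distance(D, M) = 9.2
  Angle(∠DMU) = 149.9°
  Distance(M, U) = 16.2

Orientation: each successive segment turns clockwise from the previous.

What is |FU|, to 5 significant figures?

21.483

F is at the origin; FA runs at -63.1° with length 22.5, so A = (10.180, -20.065). ∠FAN = 44.9° gives AN at 161.80° from the x-axis; with |AN| = 16.6, N = (-5.5898, -14.881). AN is perpendicular to ND, so ND runs at 71.800°; with |ND| = 11.1, D = (-2.1228, -4.3360). ∠NDM = 146.0° gives DM at 37.800° from the x-axis; with |DM| = 9.2, M = (5.1466, 1.3027). ∠DMU = 149.9° gives MU at 7.7000° from the x-axis; with |MU| = 16.2, U = (21.201, 3.4733). Then |FU| = |U − F| = 21.483.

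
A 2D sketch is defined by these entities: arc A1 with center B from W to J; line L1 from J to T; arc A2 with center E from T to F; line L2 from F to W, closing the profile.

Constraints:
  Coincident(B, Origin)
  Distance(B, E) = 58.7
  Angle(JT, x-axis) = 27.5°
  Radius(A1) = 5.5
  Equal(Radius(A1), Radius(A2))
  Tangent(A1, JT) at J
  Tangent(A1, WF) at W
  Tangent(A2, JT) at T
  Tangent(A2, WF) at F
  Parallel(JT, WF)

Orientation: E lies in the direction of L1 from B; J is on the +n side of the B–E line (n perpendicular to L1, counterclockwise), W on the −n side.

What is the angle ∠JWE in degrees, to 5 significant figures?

84.647°

The slot axis is L1's direction at 27.5°, so u = (cos 27.5°, sin 27.5°) = (0.88701, 0.46175) and n = (−sin 27.5°, cos 27.5°) = (-0.46175, 0.88701). B is at the origin and E lies 58.7 along u from B, so E = 58.7·u = (52.068, 27.105). Tangency of A1 to both parallel lines with radius 5.5 puts J and W at B ± 5.5·n: J = (-2.5396, 4.8786), W = (2.5396, -4.8786). Then cos ∠JWE = WJ·WE / (|WJ||WE|), giving 84.647°.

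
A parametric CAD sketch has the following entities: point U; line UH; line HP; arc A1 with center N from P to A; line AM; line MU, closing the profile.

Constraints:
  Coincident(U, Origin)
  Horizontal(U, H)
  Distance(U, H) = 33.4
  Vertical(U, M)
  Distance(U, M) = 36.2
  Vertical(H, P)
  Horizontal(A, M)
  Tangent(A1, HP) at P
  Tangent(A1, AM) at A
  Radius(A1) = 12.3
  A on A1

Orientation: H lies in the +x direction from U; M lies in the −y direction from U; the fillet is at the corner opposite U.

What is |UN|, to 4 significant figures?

31.88

U is at the origin; U and H share the same y with |UH| = 33.4 and H on the +x side, so H = (33.40, 0.000). UM is vertical with |UM| = 36.2 and M on the −y side, so M = (0.000, -36.20). The virtual corner opposite U is at (33.40, -36.20). A1 meets HP tangentially, so NP is at right angles to HP and tangency of A1 to AM means the radius NA is perpendicular to AM, with radius 12.3, so the center N sits 12.3 in from both sides at N = (21.10, -23.90). Then |UN| = |N − U| = 31.88.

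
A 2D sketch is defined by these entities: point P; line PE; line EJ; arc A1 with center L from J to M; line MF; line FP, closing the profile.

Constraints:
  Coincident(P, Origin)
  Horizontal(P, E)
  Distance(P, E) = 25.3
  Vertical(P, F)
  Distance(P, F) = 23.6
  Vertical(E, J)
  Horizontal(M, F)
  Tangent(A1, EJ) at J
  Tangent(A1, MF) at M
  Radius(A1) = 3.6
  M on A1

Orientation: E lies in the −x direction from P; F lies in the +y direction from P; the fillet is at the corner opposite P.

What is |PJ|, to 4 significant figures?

32.25

P is at the origin; P and E share the same y with |PE| = 25.3 and E on the −x side, so E = (-25.30, 0.000). P and F share the same x with |PF| = 23.6 and F on the +y side, so F = (0.000, 23.60). The virtual corner opposite P is at (-25.30, 23.60). Since A1 is tangent to EJ there, LJ ⟂ EJ and A1 meets MF tangentially, so LM is at right angles to MF, with radius 3.6, so the center L sits 3.6 in from both sides at L = (-21.70, 20.00). That places the tangent points at J = (-25.30, 20.00) on EJ and M = (-21.70, 23.60) on MF. Then |PJ| = |J − P| = 32.25.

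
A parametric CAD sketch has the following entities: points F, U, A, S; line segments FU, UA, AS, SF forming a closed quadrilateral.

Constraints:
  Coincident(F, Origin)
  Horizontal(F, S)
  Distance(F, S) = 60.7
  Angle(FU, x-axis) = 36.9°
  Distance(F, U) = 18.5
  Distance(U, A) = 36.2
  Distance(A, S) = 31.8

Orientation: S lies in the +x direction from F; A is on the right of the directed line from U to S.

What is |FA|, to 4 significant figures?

39.85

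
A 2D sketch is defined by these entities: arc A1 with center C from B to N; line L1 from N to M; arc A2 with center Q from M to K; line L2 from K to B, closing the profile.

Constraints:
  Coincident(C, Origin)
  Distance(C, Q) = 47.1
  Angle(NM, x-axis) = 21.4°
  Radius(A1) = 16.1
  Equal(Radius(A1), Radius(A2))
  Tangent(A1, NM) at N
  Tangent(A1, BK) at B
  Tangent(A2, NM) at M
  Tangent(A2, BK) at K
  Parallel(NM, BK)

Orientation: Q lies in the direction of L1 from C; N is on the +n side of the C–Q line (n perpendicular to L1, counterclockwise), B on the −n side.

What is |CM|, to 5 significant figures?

49.776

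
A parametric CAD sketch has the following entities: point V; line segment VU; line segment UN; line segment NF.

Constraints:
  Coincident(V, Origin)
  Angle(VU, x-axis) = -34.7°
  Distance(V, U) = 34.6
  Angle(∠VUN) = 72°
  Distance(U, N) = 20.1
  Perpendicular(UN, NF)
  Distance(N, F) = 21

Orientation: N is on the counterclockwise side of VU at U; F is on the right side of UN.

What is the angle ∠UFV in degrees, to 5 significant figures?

33.846°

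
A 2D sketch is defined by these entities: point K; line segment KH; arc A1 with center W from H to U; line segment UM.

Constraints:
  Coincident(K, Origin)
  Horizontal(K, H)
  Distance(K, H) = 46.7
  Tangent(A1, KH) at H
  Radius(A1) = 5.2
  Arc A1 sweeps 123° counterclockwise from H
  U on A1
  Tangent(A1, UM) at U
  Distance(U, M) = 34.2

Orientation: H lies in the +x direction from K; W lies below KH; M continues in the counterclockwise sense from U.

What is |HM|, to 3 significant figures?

39.4

On A1, H sits at bearing 90° from W; a 123° counterclockwise sweep puts U at bearing 213°, so U = W + 5.2·(cos 213°, sin 213°) = (42.3, -8.03). Tangency of A1 to UM means the radius WU is perpendicular to UM, so UM runs along (−sin 213°, cos 213°); with |UM| = 34.2, M = (61.0, -36.7). Then |HM| = |M − H| = 39.4.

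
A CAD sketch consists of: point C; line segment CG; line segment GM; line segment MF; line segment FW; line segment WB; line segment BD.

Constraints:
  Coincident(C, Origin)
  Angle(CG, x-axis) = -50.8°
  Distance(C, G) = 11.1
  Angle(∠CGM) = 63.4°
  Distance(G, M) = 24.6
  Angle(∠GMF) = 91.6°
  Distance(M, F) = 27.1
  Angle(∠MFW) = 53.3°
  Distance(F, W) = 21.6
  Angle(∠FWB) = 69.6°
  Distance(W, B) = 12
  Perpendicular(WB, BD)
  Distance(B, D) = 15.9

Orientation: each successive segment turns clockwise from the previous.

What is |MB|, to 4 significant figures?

10.55

C is at the origin; CG runs at -50.8° with length 11.1, so G = (7.016, -8.602). ∠CGM = 63.4° gives GM at -167.4° from the x-axis; with |GM| = 24.6, M = (-16.99, -13.97). ∠GMF = 91.6° gives MF at 104.2° from the x-axis; with |MF| = 27.1, F = (-23.64, 12.30). ∠MFW = 53.3° gives FW at -22.50° from the x-axis; with |FW| = 21.6, W = (-3.684, 4.038). ∠FWB = 69.6° gives WB at -132.9° from the x-axis; with |WB| = 12.0, B = (-11.85, -4.753). Then |MB| = |B − M| = 10.55.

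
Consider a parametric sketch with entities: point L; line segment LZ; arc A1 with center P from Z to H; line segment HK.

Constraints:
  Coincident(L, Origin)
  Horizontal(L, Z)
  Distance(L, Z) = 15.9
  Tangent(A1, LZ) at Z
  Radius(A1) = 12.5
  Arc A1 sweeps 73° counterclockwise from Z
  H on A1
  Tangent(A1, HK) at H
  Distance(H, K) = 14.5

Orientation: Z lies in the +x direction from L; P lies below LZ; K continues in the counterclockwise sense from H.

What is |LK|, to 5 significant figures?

22.714

On A1, Z sits at bearing 90° from P; a 73° counterclockwise sweep puts H at bearing 163°, so H = P + 12.5·(cos 163°, sin 163°) = (3.9462, -8.8454). Since A1 is tangent to HK there, PH ⟂ HK, so HK runs along (−sin 163°, cos 163°); with |HK| = 14.5, K = (-0.29320, -22.712). Then |LK| = |K − L| = 22.714.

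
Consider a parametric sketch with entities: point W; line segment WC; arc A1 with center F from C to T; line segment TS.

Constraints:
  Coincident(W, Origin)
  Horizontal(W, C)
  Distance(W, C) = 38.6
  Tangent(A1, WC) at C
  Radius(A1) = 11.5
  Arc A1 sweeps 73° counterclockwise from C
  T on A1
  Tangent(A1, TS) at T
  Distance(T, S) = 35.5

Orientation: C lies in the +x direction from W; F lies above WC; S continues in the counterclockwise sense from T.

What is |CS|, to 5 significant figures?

47.204

On A1, C sits at bearing -90° from F; a 73° counterclockwise sweep puts T at bearing -17°, so T = F + 11.5·(cos -17°, sin -17°) = (49.598, 8.1377). Since A1 is tangent to TS there, FT ⟂ TS, so TS runs along (−sin -17°, cos -17°); with |TS| = 35.5, S = (59.977, 42.087). Then |CS| = |S − C| = 47.204.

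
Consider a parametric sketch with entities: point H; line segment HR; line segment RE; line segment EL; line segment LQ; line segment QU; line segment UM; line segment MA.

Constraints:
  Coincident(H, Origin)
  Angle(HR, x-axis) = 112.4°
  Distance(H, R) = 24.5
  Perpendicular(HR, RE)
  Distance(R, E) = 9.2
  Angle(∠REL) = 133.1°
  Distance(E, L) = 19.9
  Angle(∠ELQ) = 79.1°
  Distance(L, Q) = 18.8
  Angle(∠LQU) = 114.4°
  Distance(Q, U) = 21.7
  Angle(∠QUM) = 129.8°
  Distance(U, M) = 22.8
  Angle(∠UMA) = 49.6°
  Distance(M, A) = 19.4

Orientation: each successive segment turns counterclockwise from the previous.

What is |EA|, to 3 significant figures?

6.93

∠QUM = 129.8° gives UM at 106° from the x-axis; with |UM| = 22.8, M = (-0.438, 37.2). ∠UMA = 49.6° gives MA at -124° from the x-axis; with |MA| = 19.4, A = (-11.2, 21.0). Then |EA| = |A − E| = 6.93.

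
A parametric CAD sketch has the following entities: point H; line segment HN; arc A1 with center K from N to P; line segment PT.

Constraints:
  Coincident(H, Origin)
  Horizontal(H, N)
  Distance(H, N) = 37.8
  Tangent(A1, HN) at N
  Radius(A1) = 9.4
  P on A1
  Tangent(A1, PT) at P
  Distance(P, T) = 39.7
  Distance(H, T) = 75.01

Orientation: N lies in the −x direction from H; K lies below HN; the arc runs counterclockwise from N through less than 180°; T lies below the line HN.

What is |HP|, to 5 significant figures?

46.804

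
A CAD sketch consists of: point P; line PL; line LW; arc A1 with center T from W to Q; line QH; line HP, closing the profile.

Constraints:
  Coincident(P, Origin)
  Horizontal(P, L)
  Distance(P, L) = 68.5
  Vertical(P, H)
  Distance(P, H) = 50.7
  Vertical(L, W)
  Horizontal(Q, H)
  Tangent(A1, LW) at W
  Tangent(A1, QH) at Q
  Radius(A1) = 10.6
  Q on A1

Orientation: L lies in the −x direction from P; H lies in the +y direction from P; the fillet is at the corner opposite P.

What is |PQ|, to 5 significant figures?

76.960

P is at the origin; PL is horizontal with |PL| = 68.5 and L on the −x side, so L = (-68.500, 0.0000). PH is vertical with |PH| = 50.7 and H on the +y side, so H = (0.0000, 50.700). The virtual corner opposite P is at (-68.500, 50.700). Since A1 is tangent to LW there, TW ⟂ LW and tangency of A1 to QH means the radius TQ is perpendicular to QH, with radius 10.6, so the center T sits 10.6 in from both sides at T = (-57.900, 40.100). That places the tangent points at W = (-68.500, 40.100) on LW and Q = (-57.900, 50.700) on QH. Then |PQ| = |Q − P| = 76.960.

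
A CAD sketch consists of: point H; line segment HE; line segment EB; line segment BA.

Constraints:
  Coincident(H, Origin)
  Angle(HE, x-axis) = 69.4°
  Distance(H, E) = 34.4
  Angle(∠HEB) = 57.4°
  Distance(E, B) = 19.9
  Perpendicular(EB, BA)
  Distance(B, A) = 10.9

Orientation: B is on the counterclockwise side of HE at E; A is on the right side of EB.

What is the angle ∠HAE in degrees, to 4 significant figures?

59.33°

∠HEB = 57.4°, so EB runs at 69.4° + (180° − 57.4°) = 192.0° from the x-axis; with |EB| = 19.9, B = E + 19.9·(cos 192.0°, sin 192.0°) = (-7.362, 28.06). The perpendicularity gives BA at right angles to EB; with |BA| = 10.9 on the right of EB, A = B + 10.9·(-0.2079, 0.9781) = (-9.628, 38.72). Then cos ∠HAE = AH·AE / (|AH||AE|), giving 59.33°.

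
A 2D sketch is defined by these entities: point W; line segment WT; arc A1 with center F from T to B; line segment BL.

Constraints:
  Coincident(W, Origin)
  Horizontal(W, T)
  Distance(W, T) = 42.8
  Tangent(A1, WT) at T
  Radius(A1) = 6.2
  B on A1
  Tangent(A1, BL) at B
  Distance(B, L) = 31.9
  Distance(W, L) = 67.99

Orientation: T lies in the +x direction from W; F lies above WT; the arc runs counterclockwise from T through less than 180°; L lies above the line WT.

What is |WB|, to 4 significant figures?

48.89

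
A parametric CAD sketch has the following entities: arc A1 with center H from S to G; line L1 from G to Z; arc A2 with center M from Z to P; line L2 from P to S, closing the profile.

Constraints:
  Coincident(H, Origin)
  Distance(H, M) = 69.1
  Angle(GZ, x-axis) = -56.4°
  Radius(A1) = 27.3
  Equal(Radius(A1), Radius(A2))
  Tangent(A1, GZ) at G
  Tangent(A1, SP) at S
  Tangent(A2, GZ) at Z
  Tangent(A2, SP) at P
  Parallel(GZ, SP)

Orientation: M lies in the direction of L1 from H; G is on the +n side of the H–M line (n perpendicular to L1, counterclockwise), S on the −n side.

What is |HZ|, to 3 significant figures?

74.3

Tangency of A1 to both parallel lines with radius 27.3 puts G and S at H ± 27.3·n: G = (22.7, 15.1), S = (-22.7, -15.1). Equal radii place Z and P the same way about M: Z = M + 27.3·n = (61.0, -42.4), P = M − 27.3·n = (15.5, -72.7). Then |HZ| = |Z − H| = 74.3.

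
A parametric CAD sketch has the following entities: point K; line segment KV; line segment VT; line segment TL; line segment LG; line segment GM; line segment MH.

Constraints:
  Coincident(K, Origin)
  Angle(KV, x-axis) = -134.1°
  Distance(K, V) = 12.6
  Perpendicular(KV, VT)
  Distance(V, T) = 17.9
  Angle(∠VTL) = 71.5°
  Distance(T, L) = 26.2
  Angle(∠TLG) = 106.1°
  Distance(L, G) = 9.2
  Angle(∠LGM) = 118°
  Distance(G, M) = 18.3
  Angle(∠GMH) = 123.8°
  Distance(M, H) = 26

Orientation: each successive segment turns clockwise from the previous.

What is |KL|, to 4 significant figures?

15.55

K is at the origin; KV runs at -134.1° with length 12.6, so V = (-8.769, -9.048). The perpendicularity gives VT at right angles to KV, so VT runs at 135.9°; with |VT| = 17.9, T = (-21.62, 3.408). ∠VTL = 71.5° gives TL at 27.40° from the x-axis; with |TL| = 26.2, L = (1.638, 15.47). Then |KL| = |L − K| = 15.55.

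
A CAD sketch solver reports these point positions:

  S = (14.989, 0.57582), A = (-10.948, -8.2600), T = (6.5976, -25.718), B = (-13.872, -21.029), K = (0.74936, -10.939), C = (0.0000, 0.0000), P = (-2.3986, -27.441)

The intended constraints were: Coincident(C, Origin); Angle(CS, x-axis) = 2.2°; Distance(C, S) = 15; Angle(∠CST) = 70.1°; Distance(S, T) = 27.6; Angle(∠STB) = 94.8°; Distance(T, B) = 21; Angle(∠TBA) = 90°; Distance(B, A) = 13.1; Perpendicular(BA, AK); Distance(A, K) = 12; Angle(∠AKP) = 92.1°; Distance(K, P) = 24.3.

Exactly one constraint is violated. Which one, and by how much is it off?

Distance(K, P) = 24.3 — off by 7.50.

C = (0.00, 0.00) ✓; CS at 2.200° ✓; |CS| = 15.00 ✓; ∠CST = 70.10° ✓; |ST| = 27.60 ✓; ∠STB = 94.80° ✓; |TB| = 21.00 ✓; ∠TBA = 90.00° ✓; |BA| = 13.10 ✓; ∠(BA, AK) = 90.00° ✓; |AK| = 12.00 ✓; ∠AKP = 92.10° ✓; |KP| = 16.80 ✗.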